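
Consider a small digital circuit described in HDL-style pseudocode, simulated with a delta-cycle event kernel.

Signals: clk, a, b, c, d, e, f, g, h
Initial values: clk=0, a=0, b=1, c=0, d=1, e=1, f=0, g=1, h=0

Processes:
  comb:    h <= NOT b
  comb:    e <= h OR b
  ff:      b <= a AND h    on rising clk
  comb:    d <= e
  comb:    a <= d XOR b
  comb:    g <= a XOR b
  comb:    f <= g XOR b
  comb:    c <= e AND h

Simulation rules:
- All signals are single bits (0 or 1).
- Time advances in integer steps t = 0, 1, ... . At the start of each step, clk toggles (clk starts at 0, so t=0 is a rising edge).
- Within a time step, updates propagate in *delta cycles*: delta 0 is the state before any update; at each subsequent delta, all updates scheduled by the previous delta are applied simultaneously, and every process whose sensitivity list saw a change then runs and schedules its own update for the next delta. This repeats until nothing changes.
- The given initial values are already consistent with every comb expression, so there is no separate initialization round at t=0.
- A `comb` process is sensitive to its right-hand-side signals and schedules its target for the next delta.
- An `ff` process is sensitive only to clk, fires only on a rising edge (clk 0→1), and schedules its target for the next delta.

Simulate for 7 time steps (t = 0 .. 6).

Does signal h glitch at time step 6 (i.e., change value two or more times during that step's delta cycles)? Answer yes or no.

no

[bits: c,e,f,b,a,clk,d,g,h]
t=0: Δ0=010100110 Δ1=010101110 Δ2=010001110 Δ3=001011101 Δ4=010011011 Δ5=111001111 Δ6=111011101 Δ7=110011111 Δ8=111011111 | 8Δ
t=1: Δ0=111011111 Δ1=111010111 | 1Δ
t=2: Δ0=111010111 Δ1=111011111 Δ2=111111111 Δ3=110101100 Δ4=011101110 Δ5=010101110 | 5Δ
t=3: Δ0=010101110 Δ1=010100110 | 1Δ
t=4: Δ0=010100110 Δ1=010101110 Δ2=010001110 Δ3=001011101 Δ4=010011011 Δ5=111001111 Δ6=111011101 Δ7=110011111 Δ8=111011111 | 8Δ
t=5: Δ0=111011111 Δ1=111010111 | 1Δ
t=6: Δ0=111010111 Δ1=111011111 Δ2=111111111 Δ3=110101100 Δ4=011101110 Δ5=010101110 | 5Δ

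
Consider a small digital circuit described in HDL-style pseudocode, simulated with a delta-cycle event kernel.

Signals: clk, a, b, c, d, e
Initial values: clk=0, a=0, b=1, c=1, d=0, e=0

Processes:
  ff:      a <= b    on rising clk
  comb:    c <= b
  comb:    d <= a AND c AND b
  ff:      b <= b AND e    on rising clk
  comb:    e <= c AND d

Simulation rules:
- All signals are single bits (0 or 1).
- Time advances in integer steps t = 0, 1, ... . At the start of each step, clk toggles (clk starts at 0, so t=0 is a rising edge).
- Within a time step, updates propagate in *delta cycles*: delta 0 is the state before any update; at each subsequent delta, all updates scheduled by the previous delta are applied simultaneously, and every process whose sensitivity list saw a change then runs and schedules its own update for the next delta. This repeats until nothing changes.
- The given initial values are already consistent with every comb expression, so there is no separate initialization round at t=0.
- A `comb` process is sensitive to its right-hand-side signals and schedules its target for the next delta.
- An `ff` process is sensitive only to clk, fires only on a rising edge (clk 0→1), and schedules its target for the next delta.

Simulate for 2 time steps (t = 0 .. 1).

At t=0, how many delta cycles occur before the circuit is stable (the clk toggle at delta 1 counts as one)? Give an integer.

t0.Δ0 a=0 c=1 e=0 d=0 clk=0 b=1
t0.Δ1 a=0 c=1 e=0 d=0 clk=1 b=1
t0.Δ2 a=1 c=1 e=0 d=0 clk=1 b=0
t0.Δ3 a=1 c=0 e=0 d=0 clk=1 b=0
t1.Δ0 a=1 c=0 e=0 d=0 clk=1 b=0
t1.Δ1 a=1 c=0 e=0 d=0 clk=0 b=0

3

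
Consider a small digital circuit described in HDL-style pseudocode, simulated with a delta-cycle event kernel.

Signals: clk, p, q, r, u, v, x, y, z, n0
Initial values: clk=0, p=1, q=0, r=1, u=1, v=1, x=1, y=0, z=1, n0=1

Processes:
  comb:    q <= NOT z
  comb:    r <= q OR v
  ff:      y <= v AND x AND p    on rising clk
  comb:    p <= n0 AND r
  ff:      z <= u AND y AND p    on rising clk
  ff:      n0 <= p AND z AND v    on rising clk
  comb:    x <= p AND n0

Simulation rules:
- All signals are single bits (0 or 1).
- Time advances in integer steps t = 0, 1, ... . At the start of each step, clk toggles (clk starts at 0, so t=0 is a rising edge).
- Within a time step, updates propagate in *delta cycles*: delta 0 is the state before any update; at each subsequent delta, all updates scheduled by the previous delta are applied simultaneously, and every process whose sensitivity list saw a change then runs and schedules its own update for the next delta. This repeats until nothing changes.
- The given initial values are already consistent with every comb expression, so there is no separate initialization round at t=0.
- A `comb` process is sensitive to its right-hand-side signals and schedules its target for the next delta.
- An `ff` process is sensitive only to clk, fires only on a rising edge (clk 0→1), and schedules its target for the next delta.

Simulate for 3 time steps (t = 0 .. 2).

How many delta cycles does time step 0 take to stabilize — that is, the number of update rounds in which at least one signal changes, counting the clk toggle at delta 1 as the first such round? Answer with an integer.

t=0 Δ0: x=1 y=0 clk=0 u=1 q=0 v=1 n0=1 r=1 p=1 z=1
  Δ1: clk:0→1
  Δ2: y:0→1, z:1→0
  Δ3: q:0→1
  (3Δ to stable)
t=1 Δ0: x=1 y=1 clk=1 u=1 q=1 v=1 n0=1 r=1 p=1 z=0
  Δ1: clk:1→0
  (1Δ to stable)
t=2 Δ0: x=1 y=1 clk=0 u=1 q=1 v=1 n0=1 r=1 p=1 z=0
  Δ1: clk:0→1
  Δ2: n0:1→0, z:0→1
  Δ3: x:1→0, q:1→0, p:1→0
  (3Δ to stable)

3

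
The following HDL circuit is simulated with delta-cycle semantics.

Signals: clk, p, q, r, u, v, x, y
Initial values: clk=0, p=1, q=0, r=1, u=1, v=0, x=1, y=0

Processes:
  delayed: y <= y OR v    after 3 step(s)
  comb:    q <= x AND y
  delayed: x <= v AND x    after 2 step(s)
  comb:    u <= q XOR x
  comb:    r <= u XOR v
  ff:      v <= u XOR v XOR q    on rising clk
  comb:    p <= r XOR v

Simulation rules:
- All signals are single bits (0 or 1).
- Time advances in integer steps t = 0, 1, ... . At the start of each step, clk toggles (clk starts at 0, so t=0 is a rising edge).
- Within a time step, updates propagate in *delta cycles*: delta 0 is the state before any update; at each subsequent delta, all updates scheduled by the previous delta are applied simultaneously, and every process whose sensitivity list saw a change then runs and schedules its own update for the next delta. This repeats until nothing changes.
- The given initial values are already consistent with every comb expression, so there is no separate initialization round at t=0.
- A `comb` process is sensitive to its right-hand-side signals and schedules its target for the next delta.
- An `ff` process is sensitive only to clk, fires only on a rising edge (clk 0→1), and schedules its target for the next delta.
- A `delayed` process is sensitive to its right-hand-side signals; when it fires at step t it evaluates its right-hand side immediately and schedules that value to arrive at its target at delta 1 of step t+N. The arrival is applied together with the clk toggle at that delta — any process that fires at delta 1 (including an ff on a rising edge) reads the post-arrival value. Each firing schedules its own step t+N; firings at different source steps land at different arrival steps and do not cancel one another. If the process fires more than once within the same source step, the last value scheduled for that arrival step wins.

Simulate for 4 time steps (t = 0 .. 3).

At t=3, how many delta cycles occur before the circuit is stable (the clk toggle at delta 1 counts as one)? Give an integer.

[bits: q,u,clk,x,v,p,y,r]
t=0: Δ0=01010101 Δ1=01110101 Δ2=01111101 Δ3=01111000 Δ4=01111100 | 4Δ
t=1: Δ0=01111100 Δ1=01011100 | 1Δ
t=2: Δ0=01011100 Δ1=01111100 Δ2=01110100 Δ3=01110001 Δ4=01110101 | 4Δ
t=3: Δ0=01110101 Δ1=01010111 Δ2=11010111 Δ3=10010111 Δ4=10010110 Δ5=10010010 | 5Δ

5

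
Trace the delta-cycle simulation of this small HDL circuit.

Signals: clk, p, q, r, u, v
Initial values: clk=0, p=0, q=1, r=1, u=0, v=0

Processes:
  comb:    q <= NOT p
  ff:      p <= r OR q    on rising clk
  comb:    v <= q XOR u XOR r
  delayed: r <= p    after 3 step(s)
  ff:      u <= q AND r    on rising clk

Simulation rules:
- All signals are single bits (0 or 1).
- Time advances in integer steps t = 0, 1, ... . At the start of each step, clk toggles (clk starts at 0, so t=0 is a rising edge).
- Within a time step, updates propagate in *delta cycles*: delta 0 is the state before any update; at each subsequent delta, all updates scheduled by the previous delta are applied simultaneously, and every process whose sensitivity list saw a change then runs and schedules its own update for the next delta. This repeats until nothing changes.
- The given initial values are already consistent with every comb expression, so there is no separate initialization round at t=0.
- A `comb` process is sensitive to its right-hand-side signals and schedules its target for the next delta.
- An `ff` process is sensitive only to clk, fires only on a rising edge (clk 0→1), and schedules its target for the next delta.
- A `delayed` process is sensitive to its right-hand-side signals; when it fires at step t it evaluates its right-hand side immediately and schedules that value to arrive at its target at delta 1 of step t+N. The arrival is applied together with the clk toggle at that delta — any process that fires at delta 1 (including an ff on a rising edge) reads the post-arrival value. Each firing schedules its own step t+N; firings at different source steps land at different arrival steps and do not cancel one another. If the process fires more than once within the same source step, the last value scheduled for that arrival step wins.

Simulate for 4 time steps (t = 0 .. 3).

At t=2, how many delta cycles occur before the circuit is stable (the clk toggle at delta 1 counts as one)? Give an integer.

[bits: v,r,clk,q,p,u]
t=0: Δ0=010100 Δ1=011100 Δ2=011111 Δ3=111011 Δ4=011011 | 4Δ
t=1: Δ0=011011 Δ1=010011 | 1Δ
t=2: Δ0=010011 Δ1=011011 Δ2=011010 Δ3=111010 | 3Δ
t=3: Δ0=111010 Δ1=110010 | 1Δ

3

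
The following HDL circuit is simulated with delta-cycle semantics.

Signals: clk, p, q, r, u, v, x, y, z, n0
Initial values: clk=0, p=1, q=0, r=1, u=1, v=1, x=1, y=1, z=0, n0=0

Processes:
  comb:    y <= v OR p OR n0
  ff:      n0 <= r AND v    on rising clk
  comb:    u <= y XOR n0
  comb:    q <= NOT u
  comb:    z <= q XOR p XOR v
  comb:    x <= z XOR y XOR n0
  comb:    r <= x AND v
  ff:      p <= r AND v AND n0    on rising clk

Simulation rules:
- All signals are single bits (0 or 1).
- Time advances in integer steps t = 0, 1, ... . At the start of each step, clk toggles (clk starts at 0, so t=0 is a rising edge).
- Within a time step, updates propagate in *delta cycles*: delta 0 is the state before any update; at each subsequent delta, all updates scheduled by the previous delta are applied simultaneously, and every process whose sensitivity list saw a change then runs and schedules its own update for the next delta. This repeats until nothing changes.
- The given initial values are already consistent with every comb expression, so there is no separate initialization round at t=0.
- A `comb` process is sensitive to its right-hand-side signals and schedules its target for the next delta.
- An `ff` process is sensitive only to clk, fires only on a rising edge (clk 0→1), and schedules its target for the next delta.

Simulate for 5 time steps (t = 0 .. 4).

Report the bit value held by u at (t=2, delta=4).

1

t=0 Δ0: y=1 x=1 v=1 z=0 u=1 q=0 clk=0 n0=0 p=1 r=1
  Δ1: clk:0→1
  Δ2: n0:0→1, p:1→0
  Δ3: x:1→0, z:0→1, u:1→0
  Δ4: x:0→1, q:0→1, r:1→0
  Δ5: z:1→0, r:0→1
  Δ6: x:1→0
  Δ7: r:1→0
  (7Δ to stable)
t=1 Δ0: y=1 x=0 v=1 z=0 u=0 q=1 clk=1 n0=1 p=0 r=0
  Δ1: clk:1→0
  (1Δ to stable)
t=2 Δ0: y=1 x=0 v=1 z=0 u=0 q=1 clk=0 n0=1 p=0 r=0
  Δ1: clk:0→1
  Δ2: n0:1→0
  Δ3: x:0→1, u:0→1
  Δ4: q:1→0, r:0→1
  Δ5: z:0→1
  Δ6: x:1→0
  Δ7: r:1→0
  (7Δ to stable)
t=3 Δ0: y=1 x=0 v=1 z=1 u=1 q=0 clk=1 n0=0 p=0 r=0
  Δ1: clk:1→0
  (1Δ to stable)
t=4 Δ0: y=1 x=0 v=1 z=1 u=1 q=0 clk=0 n0=0 p=0 r=0
  Δ1: clk:0→1
  (1Δ to stable)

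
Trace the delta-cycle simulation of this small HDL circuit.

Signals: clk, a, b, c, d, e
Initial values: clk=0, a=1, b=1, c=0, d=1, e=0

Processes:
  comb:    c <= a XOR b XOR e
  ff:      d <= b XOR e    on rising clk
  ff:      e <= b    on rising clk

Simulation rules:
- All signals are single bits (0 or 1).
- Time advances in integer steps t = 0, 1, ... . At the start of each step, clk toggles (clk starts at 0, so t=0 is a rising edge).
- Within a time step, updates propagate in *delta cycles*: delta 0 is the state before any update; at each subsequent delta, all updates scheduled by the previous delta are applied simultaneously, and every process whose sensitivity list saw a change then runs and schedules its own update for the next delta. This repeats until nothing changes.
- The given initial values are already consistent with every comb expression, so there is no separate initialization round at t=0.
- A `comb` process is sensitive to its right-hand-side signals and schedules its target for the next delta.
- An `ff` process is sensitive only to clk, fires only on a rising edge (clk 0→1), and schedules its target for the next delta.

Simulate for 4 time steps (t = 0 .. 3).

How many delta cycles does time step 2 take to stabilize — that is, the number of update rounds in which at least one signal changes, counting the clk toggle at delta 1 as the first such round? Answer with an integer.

2

t0.Δ0 e=0 a=1 b=1 clk=0 c=0 d=1
t0.Δ1 e=0 a=1 b=1 clk=1 c=0 d=1
t0.Δ2 e=1 a=1 b=1 clk=1 c=0 d=1
t0.Δ3 e=1 a=1 b=1 clk=1 c=1 d=1
t1.Δ0 e=1 a=1 b=1 clk=1 c=1 d=1
t1.Δ1 e=1 a=1 b=1 clk=0 c=1 d=1
t2.Δ0 e=1 a=1 b=1 clk=0 c=1 d=1
t2.Δ1 e=1 a=1 b=1 clk=1 c=1 d=1
t2.Δ2 e=1 a=1 b=1 clk=1 c=1 d=0
t3.Δ0 e=1 a=1 b=1 clk=1 c=1 d=0
t3.Δ1 e=1 a=1 b=1 clk=0 c=1 d=0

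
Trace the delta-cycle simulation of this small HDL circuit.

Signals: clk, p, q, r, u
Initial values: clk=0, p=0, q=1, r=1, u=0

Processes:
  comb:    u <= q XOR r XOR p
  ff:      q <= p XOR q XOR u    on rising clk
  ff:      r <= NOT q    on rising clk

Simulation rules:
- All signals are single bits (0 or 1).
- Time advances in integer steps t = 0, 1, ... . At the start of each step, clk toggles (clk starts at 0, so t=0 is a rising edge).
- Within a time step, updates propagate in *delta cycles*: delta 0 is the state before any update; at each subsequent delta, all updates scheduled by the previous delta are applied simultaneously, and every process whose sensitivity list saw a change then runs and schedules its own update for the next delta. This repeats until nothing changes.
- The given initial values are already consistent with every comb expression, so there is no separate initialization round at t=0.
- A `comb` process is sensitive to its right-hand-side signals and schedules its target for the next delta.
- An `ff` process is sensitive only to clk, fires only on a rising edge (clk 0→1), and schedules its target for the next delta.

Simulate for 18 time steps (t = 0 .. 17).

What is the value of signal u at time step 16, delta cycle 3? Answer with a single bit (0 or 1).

1

t=0 Δ0: p=0 r=1 q=1 clk=0 u=0
  Δ1: clk:0→1
  Δ2: r:1→0
  Δ3: u:0→1
  (3Δ to stable)
t=1 Δ0: p=0 r=0 q=1 clk=1 u=1
  Δ1: clk:1→0
  (1Δ to stable)
t=2 Δ0: p=0 r=0 q=1 clk=0 u=1
  Δ1: clk:0→1
  Δ2: q:1→0
  Δ3: u:1→0
  (3Δ to stable)
t=3 Δ0: p=0 r=0 q=0 clk=1 u=0
  Δ1: clk:1→0
  (1Δ to stable)
t=4 Δ0: p=0 r=0 q=0 clk=0 u=0
  Δ1: clk:0→1
  Δ2: r:0→1
  Δ3: u:0→1
  (3Δ to stable)
t=5 Δ0: p=0 r=1 q=0 clk=1 u=1
  Δ1: clk:1→0
  (1Δ to stable)
t=6 Δ0: p=0 r=1 q=0 clk=0 u=1
  Δ1: clk:0→1
  Δ2: q:0→1
  Δ3: u:1→0
  (3Δ to stable)
t=7 Δ0: p=0 r=1 q=1 clk=1 u=0
  Δ1: clk:1→0
  (1Δ to stable)
t=8 Δ0: p=0 r=1 q=1 clk=0 u=0
  Δ1: clk:0→1
  Δ2: r:1→0
  Δ3: u:0→1
  (3Δ to stable)
t=9 Δ0: p=0 r=0 q=1 clk=1 u=1
  Δ1: clk:1→0
  (1Δ to stable)
t=10 Δ0: p=0 r=0 q=1 clk=0 u=1
  Δ1: clk:0→1
  Δ2: q:1→0
  Δ3: u:1→0
  (3Δ to stable)
t=11 Δ0: p=0 r=0 q=0 clk=1 u=0
  Δ1: clk:1→0
  (1Δ to stable)
t=12 Δ0: p=0 r=0 q=0 clk=0 u=0
  Δ1: clk:0→1
  Δ2: r:0→1
  Δ3: u:0→1
  (3Δ to stable)
t=13 Δ0: p=0 r=1 q=0 clk=1 u=1
  Δ1: clk:1→0
  (1Δ to stable)
t=14 Δ0: p=0 r=1 q=0 clk=0 u=1
  Δ1: clk:0→1
  Δ2: q:0→1
  Δ3: u:1→0
  (3Δ to stable)
t=15 Δ0: p=0 r=1 q=1 clk=1 u=0
  Δ1: clk:1→0
  (1Δ to stable)
t=16 Δ0: p=0 r=1 q=1 clk=0 u=0
  Δ1: clk:0→1
  Δ2: r:1→0
  Δ3: u:0→1
  (3Δ to stable)
t=17 Δ0: p=0 r=0 q=1 clk=1 u=1
  Δ1: clk:1→0
  (1Δ to stable)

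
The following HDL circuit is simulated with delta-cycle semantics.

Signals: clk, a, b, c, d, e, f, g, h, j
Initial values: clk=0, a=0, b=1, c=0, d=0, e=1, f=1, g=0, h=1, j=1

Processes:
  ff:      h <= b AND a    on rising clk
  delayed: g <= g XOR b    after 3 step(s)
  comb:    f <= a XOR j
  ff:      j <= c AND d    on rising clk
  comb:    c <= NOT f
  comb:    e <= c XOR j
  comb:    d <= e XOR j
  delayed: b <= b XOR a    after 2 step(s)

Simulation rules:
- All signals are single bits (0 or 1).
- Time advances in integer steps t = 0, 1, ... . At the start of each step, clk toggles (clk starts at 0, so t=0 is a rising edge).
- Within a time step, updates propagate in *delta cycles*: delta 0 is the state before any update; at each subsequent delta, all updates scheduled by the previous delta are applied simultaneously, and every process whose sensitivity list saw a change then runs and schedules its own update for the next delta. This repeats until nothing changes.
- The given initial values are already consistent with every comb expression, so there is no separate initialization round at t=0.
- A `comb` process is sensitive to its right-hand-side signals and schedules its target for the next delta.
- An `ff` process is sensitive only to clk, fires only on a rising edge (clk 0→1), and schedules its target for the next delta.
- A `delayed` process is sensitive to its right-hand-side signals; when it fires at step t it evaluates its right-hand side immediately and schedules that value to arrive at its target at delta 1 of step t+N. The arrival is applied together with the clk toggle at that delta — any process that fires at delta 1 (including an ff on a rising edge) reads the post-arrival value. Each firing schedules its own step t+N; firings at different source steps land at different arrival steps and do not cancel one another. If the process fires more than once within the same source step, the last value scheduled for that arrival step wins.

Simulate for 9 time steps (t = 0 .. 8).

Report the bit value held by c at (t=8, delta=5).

1

t0.Δ0 h=1 clk=0 e=1 j=1 d=0 c=0 g=0 f=1 a=0 b=1
t0.Δ1 h=1 clk=1 e=1 j=1 d=0 c=0 g=0 f=1 a=0 b=1
t0.Δ2 h=0 clk=1 e=1 j=0 d=0 c=0 g=0 f=1 a=0 b=1
t0.Δ3 h=0 clk=1 e=0 j=0 d=1 c=0 g=0 f=0 a=0 b=1
t0.Δ4 h=0 clk=1 e=0 j=0 d=0 c=1 g=0 f=0 a=0 b=1
t0.Δ5 h=0 clk=1 e=1 j=0 d=0 c=1 g=0 f=0 a=0 b=1
t0.Δ6 h=0 clk=1 e=1 j=0 d=1 c=1 g=0 f=0 a=0 b=1
t1.Δ0 h=0 clk=1 e=1 j=0 d=1 c=1 g=0 f=0 a=0 b=1
t1.Δ1 h=0 clk=0 e=1 j=0 d=1 c=1 g=0 f=0 a=0 b=1
t2.Δ0 h=0 clk=0 e=1 j=0 d=1 c=1 g=0 f=0 a=0 b=1
t2.Δ1 h=0 clk=1 e=1 j=0 d=1 c=1 g=0 f=0 a=0 b=1
t2.Δ2 h=0 clk=1 e=1 j=1 d=1 c=1 g=0 f=0 a=0 b=1
t2.Δ3 h=0 clk=1 e=0 j=1 d=0 c=1 g=0 f=1 a=0 b=1
t2.Δ4 h=0 clk=1 e=0 j=1 d=1 c=0 g=0 f=1 a=0 b=1
t2.Δ5 h=0 clk=1 e=1 j=1 d=1 c=0 g=0 f=1 a=0 b=1
t2.Δ6 h=0 clk=1 e=1 j=1 d=0 c=0 g=0 f=1 a=0 b=1
t3.Δ0 h=0 clk=1 e=1 j=1 d=0 c=0 g=0 f=1 a=0 b=1
t3.Δ1 h=0 clk=0 e=1 j=1 d=0 c=0 g=0 f=1 a=0 b=1
t4.Δ0 h=0 clk=0 e=1 j=1 d=0 c=0 g=0 f=1 a=0 b=1
t4.Δ1 h=0 clk=1 e=1 j=1 d=0 c=0 g=0 f=1 a=0 b=1
t4.Δ2 h=0 clk=1 e=1 j=0 d=0 c=0 g=0 f=1 a=0 b=1
t4.Δ3 h=0 clk=1 e=0 j=0 d=1 c=0 g=0 f=0 a=0 b=1
t4.Δ4 h=0 clk=1 e=0 j=0 d=0 c=1 g=0 f=0 a=0 b=1
t4.Δ5 h=0 clk=1 e=1 j=0 d=0 c=1 g=0 f=0 a=0 b=1
t4.Δ6 h=0 clk=1 e=1 j=0 d=1 c=1 g=0 f=0 a=0 b=1
t5.Δ0 h=0 clk=1 e=1 j=0 d=1 c=1 g=0 f=0 a=0 b=1
t5.Δ1 h=0 clk=0 e=1 j=0 d=1 c=1 g=0 f=0 a=0 b=1
t6.Δ0 h=0 clk=0 e=1 j=0 d=1 c=1 g=0 f=0 a=0 b=1
t6.Δ1 h=0 clk=1 e=1 j=0 d=1 c=1 g=0 f=0 a=0 b=1
t6.Δ2 h=0 clk=1 e=1 j=1 d=1 c=1 g=0 f=0 a=0 b=1
t6.Δ3 h=0 clk=1 e=0 j=1 d=0 c=1 g=0 f=1 a=0 b=1
t6.Δ4 h=0 clk=1 e=0 j=1 d=1 c=0 g=0 f=1 a=0 b=1
t6.Δ5 h=0 clk=1 e=1 j=1 d=1 c=0 g=0 f=1 a=0 b=1
t6.Δ6 h=0 clk=1 e=1 j=1 d=0 c=0 g=0 f=1 a=0 b=1
t7.Δ0 h=0 clk=1 e=1 j=1 d=0 c=0 g=0 f=1 a=0 b=1
t7.Δ1 h=0 clk=0 e=1 j=1 d=0 c=0 g=0 f=1 a=0 b=1
t8.Δ0 h=0 clk=0 e=1 j=1 d=0 c=0 g=0 f=1 a=0 b=1
t8.Δ1 h=0 clk=1 e=1 j=1 d=0 c=0 g=0 f=1 a=0 b=1
t8.Δ2 h=0 clk=1 e=1 j=0 d=0 c=0 g=0 f=1 a=0 b=1
t8.Δ3 h=0 clk=1 e=0 j=0 d=1 c=0 g=0 f=0 a=0 b=1
t8.Δ4 h=0 clk=1 e=0 j=0 d=0 c=1 g=0 f=0 a=0 b=1
t8.Δ5 h=0 clk=1 e=1 j=0 d=0 c=1 g=0 f=0 a=0 b=1
t8.Δ6 h=0 clk=1 e=1 j=0 d=1 c=1 g=0 f=0 a=0 b=1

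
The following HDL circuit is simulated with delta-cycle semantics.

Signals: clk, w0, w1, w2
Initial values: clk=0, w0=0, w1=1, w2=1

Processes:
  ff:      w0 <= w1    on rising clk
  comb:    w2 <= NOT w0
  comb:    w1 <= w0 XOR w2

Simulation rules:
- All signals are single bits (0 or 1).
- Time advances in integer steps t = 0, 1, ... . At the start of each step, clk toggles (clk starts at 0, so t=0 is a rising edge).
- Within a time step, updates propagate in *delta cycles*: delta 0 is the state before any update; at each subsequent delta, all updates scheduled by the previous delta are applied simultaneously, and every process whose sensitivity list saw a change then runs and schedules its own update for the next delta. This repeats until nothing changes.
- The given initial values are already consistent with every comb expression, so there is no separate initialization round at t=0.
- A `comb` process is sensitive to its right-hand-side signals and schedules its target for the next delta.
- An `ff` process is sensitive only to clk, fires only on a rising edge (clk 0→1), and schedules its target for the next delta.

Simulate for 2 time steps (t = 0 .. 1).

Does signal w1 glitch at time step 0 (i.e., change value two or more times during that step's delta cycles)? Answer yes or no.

t=0 Δ0: w0=0 w2=1 w1=1 clk=0
  Δ1: clk:0→1
  Δ2: w0:0→1
  Δ3: w2:1→0, w1:1→0
  Δ4: w1:0→1
  (4Δ to stable)
t=1 Δ0: w0=1 w2=0 w1=1 clk=1
  Δ1: clk:1→0
  (1Δ to stable)

yes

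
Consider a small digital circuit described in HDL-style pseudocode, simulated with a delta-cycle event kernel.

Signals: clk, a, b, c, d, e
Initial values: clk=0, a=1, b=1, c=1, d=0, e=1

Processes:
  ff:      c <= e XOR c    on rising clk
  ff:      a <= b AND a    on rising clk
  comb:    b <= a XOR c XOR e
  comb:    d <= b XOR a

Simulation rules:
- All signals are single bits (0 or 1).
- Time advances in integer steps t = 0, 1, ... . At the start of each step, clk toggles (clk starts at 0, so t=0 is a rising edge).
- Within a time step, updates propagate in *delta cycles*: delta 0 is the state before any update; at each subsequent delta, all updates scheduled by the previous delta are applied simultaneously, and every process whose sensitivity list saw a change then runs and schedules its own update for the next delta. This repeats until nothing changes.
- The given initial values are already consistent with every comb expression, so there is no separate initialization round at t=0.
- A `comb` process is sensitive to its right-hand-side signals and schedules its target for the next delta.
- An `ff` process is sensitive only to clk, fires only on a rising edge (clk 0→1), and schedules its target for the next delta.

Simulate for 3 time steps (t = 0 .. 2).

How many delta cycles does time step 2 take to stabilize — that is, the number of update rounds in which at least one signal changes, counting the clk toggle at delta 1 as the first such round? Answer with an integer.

3

[bits: a,d,c,b,e,clk]
t=0: Δ0=101110 Δ1=101111 Δ2=100111 Δ3=100011 Δ4=110011 | 4Δ
t=1: Δ0=110011 Δ1=110010 | 1Δ
t=2: Δ0=110010 Δ1=110011 Δ2=011011 Δ3=001011 | 3Δ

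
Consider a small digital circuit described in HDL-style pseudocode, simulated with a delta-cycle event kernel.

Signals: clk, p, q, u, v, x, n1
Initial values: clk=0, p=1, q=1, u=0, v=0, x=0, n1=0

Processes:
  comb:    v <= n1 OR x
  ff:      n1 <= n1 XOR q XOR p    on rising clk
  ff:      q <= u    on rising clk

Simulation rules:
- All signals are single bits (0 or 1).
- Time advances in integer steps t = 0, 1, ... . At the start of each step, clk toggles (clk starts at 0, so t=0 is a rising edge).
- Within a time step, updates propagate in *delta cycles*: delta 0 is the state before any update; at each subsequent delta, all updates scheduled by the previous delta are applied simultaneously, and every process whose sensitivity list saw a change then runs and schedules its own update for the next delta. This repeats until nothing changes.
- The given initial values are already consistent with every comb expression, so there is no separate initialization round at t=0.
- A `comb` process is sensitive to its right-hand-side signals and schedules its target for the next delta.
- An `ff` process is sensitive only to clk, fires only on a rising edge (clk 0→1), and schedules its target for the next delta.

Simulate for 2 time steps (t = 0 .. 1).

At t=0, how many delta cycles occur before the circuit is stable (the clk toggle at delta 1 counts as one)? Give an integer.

2

t=0 Δ0: clk=0 v=0 q=1 n1=0 u=0 x=0 p=1
  Δ1: clk:0→1
  Δ2: q:1→0
  (2Δ to stable)
t=1 Δ0: clk=1 v=0 q=0 n1=0 u=0 x=0 p=1
  Δ1: clk:1→0
  (1Δ to stable)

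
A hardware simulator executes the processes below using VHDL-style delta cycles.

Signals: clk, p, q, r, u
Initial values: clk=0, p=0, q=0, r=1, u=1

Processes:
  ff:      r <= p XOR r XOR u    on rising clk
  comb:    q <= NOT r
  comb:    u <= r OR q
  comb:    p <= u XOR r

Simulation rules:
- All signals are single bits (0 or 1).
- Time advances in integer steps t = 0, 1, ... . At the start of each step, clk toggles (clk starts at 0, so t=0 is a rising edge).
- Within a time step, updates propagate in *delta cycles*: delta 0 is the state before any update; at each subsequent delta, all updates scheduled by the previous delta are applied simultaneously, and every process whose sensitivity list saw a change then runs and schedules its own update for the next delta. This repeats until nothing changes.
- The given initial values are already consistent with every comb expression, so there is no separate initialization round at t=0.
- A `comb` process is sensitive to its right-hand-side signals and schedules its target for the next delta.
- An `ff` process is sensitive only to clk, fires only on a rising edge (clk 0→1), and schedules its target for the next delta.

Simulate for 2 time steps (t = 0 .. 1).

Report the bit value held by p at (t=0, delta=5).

[bits: u,q,clk,p,r]
t=0: Δ0=10001 Δ1=10101 Δ2=10100 Δ3=01110 Δ4=11100 Δ5=11110 | 5Δ
t=1: Δ0=11110 Δ1=11010 | 1Δ

1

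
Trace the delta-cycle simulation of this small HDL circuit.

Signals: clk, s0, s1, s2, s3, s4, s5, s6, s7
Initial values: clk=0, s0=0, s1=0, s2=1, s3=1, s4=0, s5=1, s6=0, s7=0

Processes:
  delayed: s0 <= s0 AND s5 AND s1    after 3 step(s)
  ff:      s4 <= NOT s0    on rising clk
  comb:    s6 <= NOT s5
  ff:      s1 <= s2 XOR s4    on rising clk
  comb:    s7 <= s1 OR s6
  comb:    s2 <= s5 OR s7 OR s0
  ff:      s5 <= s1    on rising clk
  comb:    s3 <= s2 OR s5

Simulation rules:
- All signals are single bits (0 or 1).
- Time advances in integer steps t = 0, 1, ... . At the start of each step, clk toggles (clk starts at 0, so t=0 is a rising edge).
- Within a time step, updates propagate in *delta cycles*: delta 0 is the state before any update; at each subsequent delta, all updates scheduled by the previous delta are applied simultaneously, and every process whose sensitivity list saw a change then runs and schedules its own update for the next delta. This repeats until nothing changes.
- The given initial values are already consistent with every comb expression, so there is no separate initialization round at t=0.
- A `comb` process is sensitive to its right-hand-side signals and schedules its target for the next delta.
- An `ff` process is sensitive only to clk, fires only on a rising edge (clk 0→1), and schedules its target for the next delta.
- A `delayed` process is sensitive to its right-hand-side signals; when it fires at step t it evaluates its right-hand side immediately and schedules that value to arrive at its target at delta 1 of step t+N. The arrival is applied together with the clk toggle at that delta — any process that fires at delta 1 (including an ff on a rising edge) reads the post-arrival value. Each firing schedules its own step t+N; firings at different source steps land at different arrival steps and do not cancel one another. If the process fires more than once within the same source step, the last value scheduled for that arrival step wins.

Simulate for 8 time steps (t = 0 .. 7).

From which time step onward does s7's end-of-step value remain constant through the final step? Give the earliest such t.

[bits: s7,s0,s6,s4,s5,s1,s2,s3,clk]
t=0: Δ0=000010110 Δ1=000010111 Δ2=000101111 Δ3=101101011 Δ4=101101101 Δ5=101101111 | 5Δ
t=1: Δ0=101101111 Δ1=101101110 | 1Δ
t=2: Δ0=101101110 Δ1=101101111 Δ2=101110111 Δ3=100110111 Δ4=000110111 | 4Δ
t=3: Δ0=000110111 Δ1=000110110 | 1Δ
t=4: Δ0=000110110 Δ1=000110111 Δ2=000100111 Δ3=001100011 Δ4=101100001 Δ5=101100101 Δ6=101100111 | 6Δ
t=5: Δ0=101100111 Δ1=101100110 | 1Δ
t=6: Δ0=101100110 Δ1=101100111 | 1Δ
t=7: Δ0=101100111 Δ1=101100110 | 1Δ

4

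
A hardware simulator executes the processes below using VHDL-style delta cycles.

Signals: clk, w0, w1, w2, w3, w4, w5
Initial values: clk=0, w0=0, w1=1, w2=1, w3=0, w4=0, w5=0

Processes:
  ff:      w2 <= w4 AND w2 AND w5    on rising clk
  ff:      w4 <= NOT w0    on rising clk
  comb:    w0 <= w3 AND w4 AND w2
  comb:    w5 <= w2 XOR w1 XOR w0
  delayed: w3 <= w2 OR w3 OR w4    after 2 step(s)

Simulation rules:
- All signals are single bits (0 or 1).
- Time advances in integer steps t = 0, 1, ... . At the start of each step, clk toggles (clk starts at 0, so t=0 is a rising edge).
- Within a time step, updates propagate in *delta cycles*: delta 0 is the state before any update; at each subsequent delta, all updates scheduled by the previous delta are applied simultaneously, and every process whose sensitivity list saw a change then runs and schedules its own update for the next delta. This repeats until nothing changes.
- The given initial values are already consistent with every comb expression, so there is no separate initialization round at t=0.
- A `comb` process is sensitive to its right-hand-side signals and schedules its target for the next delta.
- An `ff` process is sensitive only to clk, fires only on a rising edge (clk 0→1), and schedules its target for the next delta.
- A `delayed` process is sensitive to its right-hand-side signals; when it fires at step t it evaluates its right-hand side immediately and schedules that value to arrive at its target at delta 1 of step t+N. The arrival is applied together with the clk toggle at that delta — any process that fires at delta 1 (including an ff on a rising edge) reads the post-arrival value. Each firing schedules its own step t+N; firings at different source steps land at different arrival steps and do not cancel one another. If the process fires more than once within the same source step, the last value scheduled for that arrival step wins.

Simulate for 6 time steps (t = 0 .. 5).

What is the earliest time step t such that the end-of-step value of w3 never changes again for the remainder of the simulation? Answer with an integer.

2

[bits: w4,w3,clk,w5,w0,w1,w2]
t=0: Δ0=0000011 Δ1=0010011 Δ2=1010010 Δ3=1011010 | 3Δ
t=1: Δ0=1011010 Δ1=1001010 | 1Δ
t=2: Δ0=1001010 Δ1=1111010 | 1Δ
t=3: Δ0=1111010 Δ1=1101010 | 1Δ
t=4: Δ0=1101010 Δ1=1111010 | 1Δ
t=5: Δ0=1111010 Δ1=1101010 | 1Δ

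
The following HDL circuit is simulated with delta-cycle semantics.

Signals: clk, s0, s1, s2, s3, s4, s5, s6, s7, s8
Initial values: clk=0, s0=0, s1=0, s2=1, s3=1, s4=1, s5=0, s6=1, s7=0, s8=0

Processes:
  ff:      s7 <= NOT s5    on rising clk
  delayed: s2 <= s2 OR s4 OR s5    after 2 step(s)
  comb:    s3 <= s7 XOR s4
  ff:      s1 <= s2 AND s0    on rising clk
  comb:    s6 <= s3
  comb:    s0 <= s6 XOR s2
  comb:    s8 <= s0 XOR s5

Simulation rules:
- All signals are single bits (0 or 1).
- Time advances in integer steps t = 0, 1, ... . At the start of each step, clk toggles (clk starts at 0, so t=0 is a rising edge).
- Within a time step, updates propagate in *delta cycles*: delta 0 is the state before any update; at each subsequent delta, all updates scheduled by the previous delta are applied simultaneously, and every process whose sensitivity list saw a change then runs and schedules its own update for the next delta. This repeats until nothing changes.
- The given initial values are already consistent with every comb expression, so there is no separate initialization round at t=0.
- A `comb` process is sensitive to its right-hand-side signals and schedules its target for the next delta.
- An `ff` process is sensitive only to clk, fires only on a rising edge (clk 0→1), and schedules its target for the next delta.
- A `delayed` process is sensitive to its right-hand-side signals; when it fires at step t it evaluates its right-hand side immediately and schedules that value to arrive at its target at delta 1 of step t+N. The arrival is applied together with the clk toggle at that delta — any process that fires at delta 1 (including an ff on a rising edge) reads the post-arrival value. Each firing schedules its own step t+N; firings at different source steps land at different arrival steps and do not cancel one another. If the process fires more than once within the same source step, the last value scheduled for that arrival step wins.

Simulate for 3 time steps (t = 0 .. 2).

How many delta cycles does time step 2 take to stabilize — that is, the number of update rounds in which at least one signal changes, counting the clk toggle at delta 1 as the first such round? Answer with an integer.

2

t=0 Δ0: s1=0 s2=1 s0=0 s4=1 s5=0 s8=0 s3=1 clk=0 s6=1 s7=0
  Δ1: clk:0→1
  Δ2: s7:0→1
  Δ3: s3:1→0
  Δ4: s6:1→0
  Δ5: s0:0→1
  Δ6: s8:0→1
  (6Δ to stable)
t=1 Δ0: s1=0 s2=1 s0=1 s4=1 s5=0 s8=1 s3=0 clk=1 s6=0 s7=1
  Δ1: clk:1→0
  (1Δ to stable)
t=2 Δ0: s1=0 s2=1 s0=1 s4=1 s5=0 s8=1 s3=0 clk=0 s6=0 s7=1
  Δ1: clk:0→1
  Δ2: s1:0→1
  (2Δ to stable)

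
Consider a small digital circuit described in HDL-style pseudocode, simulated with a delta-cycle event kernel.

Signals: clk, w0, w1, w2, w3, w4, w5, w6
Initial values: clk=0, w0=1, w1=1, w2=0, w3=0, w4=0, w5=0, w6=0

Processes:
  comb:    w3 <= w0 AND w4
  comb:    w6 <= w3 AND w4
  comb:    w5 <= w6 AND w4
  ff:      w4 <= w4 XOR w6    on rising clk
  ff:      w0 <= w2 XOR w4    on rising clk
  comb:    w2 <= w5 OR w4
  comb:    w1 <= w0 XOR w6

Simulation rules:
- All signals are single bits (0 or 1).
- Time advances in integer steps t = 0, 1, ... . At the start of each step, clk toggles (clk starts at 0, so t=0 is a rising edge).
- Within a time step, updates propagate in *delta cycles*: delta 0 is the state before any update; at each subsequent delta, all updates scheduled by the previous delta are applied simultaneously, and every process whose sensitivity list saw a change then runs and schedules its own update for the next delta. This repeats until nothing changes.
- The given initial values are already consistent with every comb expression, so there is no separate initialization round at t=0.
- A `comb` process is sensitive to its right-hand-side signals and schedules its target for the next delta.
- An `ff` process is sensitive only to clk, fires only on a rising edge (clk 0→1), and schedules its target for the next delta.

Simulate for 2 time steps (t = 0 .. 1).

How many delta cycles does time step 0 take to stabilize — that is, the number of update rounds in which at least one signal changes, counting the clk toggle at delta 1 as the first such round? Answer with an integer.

[bits: w0,w5,w6,w1,w4,w2,clk,w3]
t=0: Δ0=10010000 Δ1=10010010 Δ2=00010010 Δ3=00000010 | 3Δ
t=1: Δ0=00000010 Δ1=00000000 | 1Δ

3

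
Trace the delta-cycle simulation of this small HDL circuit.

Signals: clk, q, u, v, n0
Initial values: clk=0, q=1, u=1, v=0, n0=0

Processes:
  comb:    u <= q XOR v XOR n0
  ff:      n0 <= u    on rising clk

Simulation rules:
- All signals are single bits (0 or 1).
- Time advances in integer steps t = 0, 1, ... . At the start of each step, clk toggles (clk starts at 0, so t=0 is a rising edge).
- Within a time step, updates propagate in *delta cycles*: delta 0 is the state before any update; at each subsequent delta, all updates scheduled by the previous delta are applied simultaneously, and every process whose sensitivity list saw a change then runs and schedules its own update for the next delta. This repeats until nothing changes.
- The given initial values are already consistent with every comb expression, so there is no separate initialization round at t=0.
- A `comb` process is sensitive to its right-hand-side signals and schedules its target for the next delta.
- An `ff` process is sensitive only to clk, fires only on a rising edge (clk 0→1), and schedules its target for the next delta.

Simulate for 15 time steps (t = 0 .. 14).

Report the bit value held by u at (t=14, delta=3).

1

[bits: clk,u,q,n0,v]
t=0: Δ0=01100 Δ1=11100 Δ2=11110 Δ3=10110 | 3Δ
t=1: Δ0=10110 Δ1=00110 | 1Δ
t=2: Δ0=00110 Δ1=10110 Δ2=10100 Δ3=11100 | 3Δ
t=3: Δ0=11100 Δ1=01100 | 1Δ
t=4: Δ0=01100 Δ1=11100 Δ2=11110 Δ3=10110 | 3Δ
t=5: Δ0=10110 Δ1=00110 | 1Δ
t=6: Δ0=00110 Δ1=10110 Δ2=10100 Δ3=11100 | 3Δ
t=7: Δ0=11100 Δ1=01100 | 1Δ
t=8: Δ0=01100 Δ1=11100 Δ2=11110 Δ3=10110 | 3Δ
t=9: Δ0=10110 Δ1=00110 | 1Δ
t=10: Δ0=00110 Δ1=10110 Δ2=10100 Δ3=11100 | 3Δ
t=11: Δ0=11100 Δ1=01100 | 1Δ
t=12: Δ0=01100 Δ1=11100 Δ2=11110 Δ3=10110 | 3Δ
t=13: Δ0=10110 Δ1=00110 | 1Δ
t=14: Δ0=00110 Δ1=10110 Δ2=10100 Δ3=11100 | 3Δ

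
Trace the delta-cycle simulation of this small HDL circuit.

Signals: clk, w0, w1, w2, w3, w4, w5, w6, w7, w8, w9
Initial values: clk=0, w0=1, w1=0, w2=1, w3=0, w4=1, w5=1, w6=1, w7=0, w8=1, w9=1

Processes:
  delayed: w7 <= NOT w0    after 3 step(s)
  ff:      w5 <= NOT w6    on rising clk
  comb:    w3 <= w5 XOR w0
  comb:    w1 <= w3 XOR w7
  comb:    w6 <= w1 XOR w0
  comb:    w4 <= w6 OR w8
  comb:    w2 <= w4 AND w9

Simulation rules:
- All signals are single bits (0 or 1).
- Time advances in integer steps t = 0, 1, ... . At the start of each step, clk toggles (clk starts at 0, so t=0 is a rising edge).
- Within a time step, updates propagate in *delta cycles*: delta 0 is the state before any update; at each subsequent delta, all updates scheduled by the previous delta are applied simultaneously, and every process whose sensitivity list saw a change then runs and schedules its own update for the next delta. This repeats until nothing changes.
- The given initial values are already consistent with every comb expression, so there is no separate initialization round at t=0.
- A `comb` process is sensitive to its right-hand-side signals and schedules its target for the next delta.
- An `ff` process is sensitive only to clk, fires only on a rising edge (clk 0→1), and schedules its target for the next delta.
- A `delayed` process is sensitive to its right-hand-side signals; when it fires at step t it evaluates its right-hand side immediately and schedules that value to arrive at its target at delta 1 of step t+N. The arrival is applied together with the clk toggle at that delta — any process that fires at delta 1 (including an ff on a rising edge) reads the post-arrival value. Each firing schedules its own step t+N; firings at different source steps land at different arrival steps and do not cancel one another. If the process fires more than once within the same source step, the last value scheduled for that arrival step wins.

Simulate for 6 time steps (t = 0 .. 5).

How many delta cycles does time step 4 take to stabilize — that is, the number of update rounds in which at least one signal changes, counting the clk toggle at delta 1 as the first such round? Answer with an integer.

[bits: w8,w0,w3,w7,w9,w4,w2,w5,w1,w6,clk]
t=0: Δ0=11001111010 Δ1=11001111011 Δ2=11001110011 Δ3=11101110011 Δ4=11101110111 Δ5=11101110101 | 5Δ
t=1: Δ0=11101110101 Δ1=11101110100 | 1Δ
t=2: Δ0=11101110100 Δ1=11101110101 Δ2=11101111101 Δ3=11001111101 Δ4=11001111001 Δ5=11001111011 | 5Δ
t=3: Δ0=11001111011 Δ1=11001111010 | 1Δ
t=4: Δ0=11001111010 Δ1=11001111011 Δ2=11001110011 Δ3=11101110011 Δ4=11101110111 Δ5=11101110101 | 5Δ
t=5: Δ0=11101110101 Δ1=11101110100 | 1Δ

5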